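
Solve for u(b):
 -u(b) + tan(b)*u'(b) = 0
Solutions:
 u(b) = C1*sin(b)


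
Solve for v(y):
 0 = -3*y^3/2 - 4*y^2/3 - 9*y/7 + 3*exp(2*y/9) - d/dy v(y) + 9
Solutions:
 v(y) = C1 - 3*y^4/8 - 4*y^3/9 - 9*y^2/14 + 9*y + 27*exp(2*y/9)/2


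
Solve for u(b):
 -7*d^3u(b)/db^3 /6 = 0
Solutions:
 u(b) = C1 + C2*b + C3*b^2


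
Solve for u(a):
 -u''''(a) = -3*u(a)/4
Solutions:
 u(a) = C1*exp(-sqrt(2)*3^(1/4)*a/2) + C2*exp(sqrt(2)*3^(1/4)*a/2) + C3*sin(sqrt(2)*3^(1/4)*a/2) + C4*cos(sqrt(2)*3^(1/4)*a/2)


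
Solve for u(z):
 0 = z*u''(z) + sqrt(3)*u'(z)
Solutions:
 u(z) = C1 + C2*z^(1 - sqrt(3))


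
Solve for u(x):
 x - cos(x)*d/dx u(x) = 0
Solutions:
 u(x) = C1 + Integral(x/cos(x), x)


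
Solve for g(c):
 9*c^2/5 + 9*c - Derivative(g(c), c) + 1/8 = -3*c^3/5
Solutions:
 g(c) = C1 + 3*c^4/20 + 3*c^3/5 + 9*c^2/2 + c/8


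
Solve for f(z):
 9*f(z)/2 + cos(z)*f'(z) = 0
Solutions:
 f(z) = C1*(sin(z) - 1)^(1/4)*(sin(z)^2 - 2*sin(z) + 1)/((sin(z) + 1)^(1/4)*(sin(z)^2 + 2*sin(z) + 1))


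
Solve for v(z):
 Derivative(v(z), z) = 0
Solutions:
 v(z) = C1


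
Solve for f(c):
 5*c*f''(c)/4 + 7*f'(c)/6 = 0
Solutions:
 f(c) = C1 + C2*c^(1/15)


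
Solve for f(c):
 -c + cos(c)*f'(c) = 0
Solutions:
 f(c) = C1 + Integral(c/cos(c), c)


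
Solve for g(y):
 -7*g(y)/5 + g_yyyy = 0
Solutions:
 g(y) = C1*exp(-5^(3/4)*7^(1/4)*y/5) + C2*exp(5^(3/4)*7^(1/4)*y/5) + C3*sin(5^(3/4)*7^(1/4)*y/5) + C4*cos(5^(3/4)*7^(1/4)*y/5)


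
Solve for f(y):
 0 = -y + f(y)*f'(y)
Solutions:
 f(y) = -sqrt(C1 + y^2)
 f(y) = sqrt(C1 + y^2)


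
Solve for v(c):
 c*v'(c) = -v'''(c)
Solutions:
 v(c) = C1 + Integral(C2*airyai(-c) + C3*airybi(-c), c)


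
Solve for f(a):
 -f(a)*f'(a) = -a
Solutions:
 f(a) = -sqrt(C1 + a^2)
 f(a) = sqrt(C1 + a^2)


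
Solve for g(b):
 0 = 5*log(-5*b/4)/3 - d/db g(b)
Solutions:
 g(b) = C1 + 5*b*log(-b)/3 + 5*b*(-2*log(2) - 1 + log(5))/3


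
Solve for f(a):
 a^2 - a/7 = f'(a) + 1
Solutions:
 f(a) = C1 + a^3/3 - a^2/14 - a


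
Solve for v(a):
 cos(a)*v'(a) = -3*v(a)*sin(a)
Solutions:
 v(a) = C1*cos(a)^3


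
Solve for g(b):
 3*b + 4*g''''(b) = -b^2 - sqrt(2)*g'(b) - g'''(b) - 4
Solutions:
 g(b) = C1 + C2*exp(b*(-2 + (1 + 216*sqrt(2) + sqrt(-1 + (1 + 216*sqrt(2))^2))^(-1/3) + (1 + 216*sqrt(2) + sqrt(-1 + (1 + 216*sqrt(2))^2))^(1/3))/24)*sin(sqrt(3)*b*(-(1 + 216*sqrt(2) + sqrt(-1 + (1 + 216*sqrt(2))^2))^(1/3) + (1 + 216*sqrt(2) + sqrt(-1 + (1 + 216*sqrt(2))^2))^(-1/3))/24) + C3*exp(b*(-2 + (1 + 216*sqrt(2) + sqrt(-1 + (1 + 216*sqrt(2))^2))^(-1/3) + (1 + 216*sqrt(2) + sqrt(-1 + (1 + 216*sqrt(2))^2))^(1/3))/24)*cos(sqrt(3)*b*(-(1 + 216*sqrt(2) + sqrt(-1 + (1 + 216*sqrt(2))^2))^(1/3) + (1 + 216*sqrt(2) + sqrt(-1 + (1 + 216*sqrt(2))^2))^(-1/3))/24) + C4*exp(-b*((1 + 216*sqrt(2) + sqrt(-1 + (1 + 216*sqrt(2))^2))^(-1/3) + 1 + (1 + 216*sqrt(2) + sqrt(-1 + (1 + 216*sqrt(2))^2))^(1/3))/12) - sqrt(2)*b^3/6 - 3*sqrt(2)*b^2/4 - 2*sqrt(2)*b + b


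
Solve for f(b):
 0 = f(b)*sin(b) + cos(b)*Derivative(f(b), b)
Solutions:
 f(b) = C1*cos(b)


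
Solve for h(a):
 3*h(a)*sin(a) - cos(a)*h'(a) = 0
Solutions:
 h(a) = C1/cos(a)^3


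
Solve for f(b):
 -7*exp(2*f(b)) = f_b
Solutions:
 f(b) = log(-sqrt(-1/(C1 - 7*b))) - log(2)/2
 f(b) = log(-1/(C1 - 7*b))/2 - log(2)/2


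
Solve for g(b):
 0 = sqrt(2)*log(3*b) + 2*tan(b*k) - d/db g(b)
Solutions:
 g(b) = C1 + sqrt(2)*b*(log(b) - 1) + sqrt(2)*b*log(3) + 2*Piecewise((-log(cos(b*k))/k, Ne(k, 0)), (0, True))


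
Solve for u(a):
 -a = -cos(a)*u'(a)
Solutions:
 u(a) = C1 + Integral(a/cos(a), a)


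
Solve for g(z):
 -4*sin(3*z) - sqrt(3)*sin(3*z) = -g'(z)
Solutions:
 g(z) = C1 - 4*cos(3*z)/3 - sqrt(3)*cos(3*z)/3


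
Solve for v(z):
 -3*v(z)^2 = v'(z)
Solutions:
 v(z) = 1/(C1 + 3*z)


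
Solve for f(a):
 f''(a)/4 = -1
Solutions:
 f(a) = C1 + C2*a - 2*a^2


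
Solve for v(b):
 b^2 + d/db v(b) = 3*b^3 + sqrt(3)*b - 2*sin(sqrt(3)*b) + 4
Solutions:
 v(b) = C1 + 3*b^4/4 - b^3/3 + sqrt(3)*b^2/2 + 4*b + 2*sqrt(3)*cos(sqrt(3)*b)/3


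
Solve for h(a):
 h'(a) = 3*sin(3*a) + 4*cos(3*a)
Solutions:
 h(a) = C1 + 4*sin(3*a)/3 - cos(3*a)


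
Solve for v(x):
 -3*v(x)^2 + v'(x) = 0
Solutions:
 v(x) = -1/(C1 + 3*x)


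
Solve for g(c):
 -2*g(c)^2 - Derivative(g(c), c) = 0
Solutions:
 g(c) = 1/(C1 + 2*c)


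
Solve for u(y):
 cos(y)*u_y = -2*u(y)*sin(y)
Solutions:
 u(y) = C1*cos(y)^2


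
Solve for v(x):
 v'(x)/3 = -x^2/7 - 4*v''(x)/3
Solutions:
 v(x) = C1 + C2*exp(-x/4) - x^3/7 + 12*x^2/7 - 96*x/7


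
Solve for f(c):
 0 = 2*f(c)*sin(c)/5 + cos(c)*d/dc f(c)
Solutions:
 f(c) = C1*cos(c)^(2/5)


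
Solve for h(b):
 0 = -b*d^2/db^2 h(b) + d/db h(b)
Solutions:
 h(b) = C1 + C2*b^2


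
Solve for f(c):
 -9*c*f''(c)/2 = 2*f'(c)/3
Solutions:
 f(c) = C1 + C2*c^(23/27)


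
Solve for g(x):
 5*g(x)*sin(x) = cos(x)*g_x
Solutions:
 g(x) = C1/cos(x)^5


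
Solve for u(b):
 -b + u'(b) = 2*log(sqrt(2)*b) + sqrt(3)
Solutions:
 u(b) = C1 + b^2/2 + 2*b*log(b) - 2*b + b*log(2) + sqrt(3)*b


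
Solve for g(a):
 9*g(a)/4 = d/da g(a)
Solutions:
 g(a) = C1*exp(9*a/4)


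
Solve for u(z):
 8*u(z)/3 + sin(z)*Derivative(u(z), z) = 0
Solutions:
 u(z) = C1*(cos(z) + 1)^(4/3)/(cos(z) - 1)^(4/3)


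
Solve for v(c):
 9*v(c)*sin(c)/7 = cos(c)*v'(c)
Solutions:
 v(c) = C1/cos(c)^(9/7)


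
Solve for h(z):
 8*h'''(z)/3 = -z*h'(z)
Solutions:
 h(z) = C1 + Integral(C2*airyai(-3^(1/3)*z/2) + C3*airybi(-3^(1/3)*z/2), z)


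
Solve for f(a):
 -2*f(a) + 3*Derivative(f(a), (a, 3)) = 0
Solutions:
 f(a) = C3*exp(2^(1/3)*3^(2/3)*a/3) + (C1*sin(2^(1/3)*3^(1/6)*a/2) + C2*cos(2^(1/3)*3^(1/6)*a/2))*exp(-2^(1/3)*3^(2/3)*a/6)


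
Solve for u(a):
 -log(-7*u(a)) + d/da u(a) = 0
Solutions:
 -Integral(1/(log(-_y) + log(7)), (_y, u(a))) = C1 - a


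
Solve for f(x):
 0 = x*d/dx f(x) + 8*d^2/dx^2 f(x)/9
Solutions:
 f(x) = C1 + C2*erf(3*x/4)


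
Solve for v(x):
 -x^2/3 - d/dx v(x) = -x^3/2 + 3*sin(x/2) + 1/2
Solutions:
 v(x) = C1 + x^4/8 - x^3/9 - x/2 + 6*cos(x/2)


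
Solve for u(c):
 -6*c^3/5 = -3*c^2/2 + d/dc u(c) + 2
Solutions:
 u(c) = C1 - 3*c^4/10 + c^3/2 - 2*c


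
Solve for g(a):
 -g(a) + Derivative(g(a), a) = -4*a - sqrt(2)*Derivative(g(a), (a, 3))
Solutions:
 g(a) = C1*exp(-a*(-2*2^(1/6)*3^(2/3)/(9*sqrt(2) + sqrt(6)*sqrt(2*sqrt(2) + 27))^(1/3) + 6^(1/3)*(9*sqrt(2) + sqrt(6)*sqrt(2*sqrt(2) + 27))^(1/3))/12)*sin(a*(6*6^(1/6)/(9*sqrt(2) + sqrt(6)*sqrt(2*sqrt(2) + 27))^(1/3) + 2^(1/3)*3^(5/6)*(9*sqrt(2) + sqrt(6)*sqrt(2*sqrt(2) + 27))^(1/3))/12) + C2*exp(-a*(-2*2^(1/6)*3^(2/3)/(9*sqrt(2) + sqrt(6)*sqrt(2*sqrt(2) + 27))^(1/3) + 6^(1/3)*(9*sqrt(2) + sqrt(6)*sqrt(2*sqrt(2) + 27))^(1/3))/12)*cos(a*(6*6^(1/6)/(9*sqrt(2) + sqrt(6)*sqrt(2*sqrt(2) + 27))^(1/3) + 2^(1/3)*3^(5/6)*(9*sqrt(2) + sqrt(6)*sqrt(2*sqrt(2) + 27))^(1/3))/12) + C3*exp(a*(-2*2^(1/6)*3^(2/3)/(9*sqrt(2) + sqrt(6)*sqrt(2*sqrt(2) + 27))^(1/3) + 6^(1/3)*(9*sqrt(2) + sqrt(6)*sqrt(2*sqrt(2) + 27))^(1/3))/6) + 4*a + 4


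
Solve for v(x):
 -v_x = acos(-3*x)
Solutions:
 v(x) = C1 - x*acos(-3*x) - sqrt(1 - 9*x^2)/3


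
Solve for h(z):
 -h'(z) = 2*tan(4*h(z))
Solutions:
 h(z) = -asin(C1*exp(-8*z))/4 + pi/4
 h(z) = asin(C1*exp(-8*z))/4


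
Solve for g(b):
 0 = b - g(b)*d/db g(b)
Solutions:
 g(b) = -sqrt(C1 + b^2)
 g(b) = sqrt(C1 + b^2)


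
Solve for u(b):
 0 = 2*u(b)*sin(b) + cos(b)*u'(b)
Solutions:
 u(b) = C1*cos(b)^2


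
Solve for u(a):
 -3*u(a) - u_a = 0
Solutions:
 u(a) = C1*exp(-3*a)


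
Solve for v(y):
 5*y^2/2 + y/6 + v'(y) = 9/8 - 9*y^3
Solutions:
 v(y) = C1 - 9*y^4/4 - 5*y^3/6 - y^2/12 + 9*y/8


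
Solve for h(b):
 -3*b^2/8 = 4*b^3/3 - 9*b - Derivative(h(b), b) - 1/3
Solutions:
 h(b) = C1 + b^4/3 + b^3/8 - 9*b^2/2 - b/3


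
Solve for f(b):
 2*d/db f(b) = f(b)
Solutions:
 f(b) = C1*exp(b/2)


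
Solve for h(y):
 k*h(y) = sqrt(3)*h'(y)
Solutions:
 h(y) = C1*exp(sqrt(3)*k*y/3)


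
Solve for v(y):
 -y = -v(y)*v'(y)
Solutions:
 v(y) = -sqrt(C1 + y^2)
 v(y) = sqrt(C1 + y^2)


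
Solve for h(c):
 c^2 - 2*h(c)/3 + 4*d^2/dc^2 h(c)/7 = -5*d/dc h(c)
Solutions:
 h(c) = C1*exp(c*(-105 + sqrt(11697))/24) + C2*exp(-c*(105 + sqrt(11697))/24) + 3*c^2/2 + 45*c/2 + 4797/28


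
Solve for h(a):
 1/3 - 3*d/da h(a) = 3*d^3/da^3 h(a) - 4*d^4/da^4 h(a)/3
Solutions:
 h(a) = C1 + C2*exp(a*(-3^(2/3)*(4*sqrt(7) + 11)^(1/3) - 3*3^(1/3)/(4*sqrt(7) + 11)^(1/3) + 6)/8)*sin(3*3^(1/6)*a*(-(4*sqrt(7) + 11)^(1/3) + 3^(2/3)/(4*sqrt(7) + 11)^(1/3))/8) + C3*exp(a*(-3^(2/3)*(4*sqrt(7) + 11)^(1/3) - 3*3^(1/3)/(4*sqrt(7) + 11)^(1/3) + 6)/8)*cos(3*3^(1/6)*a*(-(4*sqrt(7) + 11)^(1/3) + 3^(2/3)/(4*sqrt(7) + 11)^(1/3))/8) + C4*exp(a*(3*3^(1/3)/(4*sqrt(7) + 11)^(1/3) + 3 + 3^(2/3)*(4*sqrt(7) + 11)^(1/3))/4) + a/9


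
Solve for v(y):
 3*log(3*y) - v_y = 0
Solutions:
 v(y) = C1 + 3*y*log(y) - 3*y + y*log(27)


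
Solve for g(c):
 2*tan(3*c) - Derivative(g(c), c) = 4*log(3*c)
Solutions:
 g(c) = C1 - 4*c*log(c) - 4*c*log(3) + 4*c - 2*log(cos(3*c))/3


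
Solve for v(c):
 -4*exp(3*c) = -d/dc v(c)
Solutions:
 v(c) = C1 + 4*exp(3*c)/3


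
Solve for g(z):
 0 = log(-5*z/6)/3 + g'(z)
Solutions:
 g(z) = C1 - z*log(-z)/3 + z*(-log(5) + 1 + log(6))/3


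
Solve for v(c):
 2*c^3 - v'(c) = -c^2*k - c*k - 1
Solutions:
 v(c) = C1 + c^4/2 + c^3*k/3 + c^2*k/2 + c


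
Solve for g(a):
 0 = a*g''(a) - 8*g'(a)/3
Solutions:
 g(a) = C1 + C2*a^(11/3)


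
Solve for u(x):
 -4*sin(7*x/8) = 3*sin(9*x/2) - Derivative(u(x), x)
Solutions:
 u(x) = C1 - 32*cos(7*x/8)/7 - 2*cos(9*x/2)/3


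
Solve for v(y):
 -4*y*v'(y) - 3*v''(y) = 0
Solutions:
 v(y) = C1 + C2*erf(sqrt(6)*y/3)


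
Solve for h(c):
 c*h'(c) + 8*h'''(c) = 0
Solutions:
 h(c) = C1 + Integral(C2*airyai(-c/2) + C3*airybi(-c/2), c)


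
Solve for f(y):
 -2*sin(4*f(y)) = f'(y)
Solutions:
 f(y) = -acos((-C1 - exp(16*y))/(C1 - exp(16*y)))/4 + pi/2
 f(y) = acos((-C1 - exp(16*y))/(C1 - exp(16*y)))/4


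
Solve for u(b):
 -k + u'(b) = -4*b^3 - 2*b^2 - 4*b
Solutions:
 u(b) = C1 - b^4 - 2*b^3/3 - 2*b^2 + b*k


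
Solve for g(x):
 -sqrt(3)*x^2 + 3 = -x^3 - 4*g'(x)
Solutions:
 g(x) = C1 - x^4/16 + sqrt(3)*x^3/12 - 3*x/4


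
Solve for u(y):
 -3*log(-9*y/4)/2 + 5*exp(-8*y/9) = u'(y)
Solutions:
 u(y) = C1 - 3*y*log(-y)/2 + y*(-3*log(3) + 3/2 + 3*log(2)) - 45*exp(-8*y/9)/8


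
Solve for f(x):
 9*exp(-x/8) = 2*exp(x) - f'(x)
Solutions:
 f(x) = C1 + 2*exp(x) + 72*exp(-x/8)


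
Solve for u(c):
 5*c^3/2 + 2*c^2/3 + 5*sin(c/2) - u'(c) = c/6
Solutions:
 u(c) = C1 + 5*c^4/8 + 2*c^3/9 - c^2/12 - 10*cos(c/2)


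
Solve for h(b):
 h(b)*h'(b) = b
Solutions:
 h(b) = -sqrt(C1 + b^2)
 h(b) = sqrt(C1 + b^2)


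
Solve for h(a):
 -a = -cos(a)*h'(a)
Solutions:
 h(a) = C1 + Integral(a/cos(a), a)


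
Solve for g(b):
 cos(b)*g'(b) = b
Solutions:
 g(b) = C1 + Integral(b/cos(b), b)


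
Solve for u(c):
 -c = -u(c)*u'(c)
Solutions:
 u(c) = -sqrt(C1 + c^2)
 u(c) = sqrt(C1 + c^2)


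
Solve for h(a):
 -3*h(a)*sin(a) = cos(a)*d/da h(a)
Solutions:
 h(a) = C1*cos(a)^3


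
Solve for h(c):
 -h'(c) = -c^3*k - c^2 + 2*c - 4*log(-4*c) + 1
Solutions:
 h(c) = C1 + c^4*k/4 + c^3/3 - c^2 + 4*c*log(-c) + c*(-5 + 8*log(2))


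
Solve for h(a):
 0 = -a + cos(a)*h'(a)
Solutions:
 h(a) = C1 + Integral(a/cos(a), a)


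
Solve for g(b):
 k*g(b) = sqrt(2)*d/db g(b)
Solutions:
 g(b) = C1*exp(sqrt(2)*b*k/2)


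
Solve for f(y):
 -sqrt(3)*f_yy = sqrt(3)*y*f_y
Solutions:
 f(y) = C1 + C2*erf(sqrt(2)*y/2)


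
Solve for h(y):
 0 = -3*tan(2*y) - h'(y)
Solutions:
 h(y) = C1 + 3*log(cos(2*y))/2


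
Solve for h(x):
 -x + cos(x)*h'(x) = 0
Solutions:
 h(x) = C1 + Integral(x/cos(x), x)


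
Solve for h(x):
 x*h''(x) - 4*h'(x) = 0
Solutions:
 h(x) = C1 + C2*x^5


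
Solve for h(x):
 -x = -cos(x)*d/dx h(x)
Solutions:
 h(x) = C1 + Integral(x/cos(x), x)


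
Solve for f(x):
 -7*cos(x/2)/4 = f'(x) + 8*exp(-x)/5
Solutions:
 f(x) = C1 - 7*sin(x/2)/2 + 8*exp(-x)/5


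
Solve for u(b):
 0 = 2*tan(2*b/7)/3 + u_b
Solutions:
 u(b) = C1 + 7*log(cos(2*b/7))/3


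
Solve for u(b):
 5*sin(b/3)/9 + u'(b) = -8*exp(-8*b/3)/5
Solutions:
 u(b) = C1 + 5*cos(b/3)/3 + 3*exp(-8*b/3)/5


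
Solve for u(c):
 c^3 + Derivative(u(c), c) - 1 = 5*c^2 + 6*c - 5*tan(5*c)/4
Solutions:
 u(c) = C1 - c^4/4 + 5*c^3/3 + 3*c^2 + c + log(cos(5*c))/4


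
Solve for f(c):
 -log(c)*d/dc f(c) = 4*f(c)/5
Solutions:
 f(c) = C1*exp(-4*li(c)/5)


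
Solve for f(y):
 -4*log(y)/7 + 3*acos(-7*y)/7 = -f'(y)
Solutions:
 f(y) = C1 + 4*y*log(y)/7 - 3*y*acos(-7*y)/7 - 4*y/7 - 3*sqrt(1 - 49*y^2)/49


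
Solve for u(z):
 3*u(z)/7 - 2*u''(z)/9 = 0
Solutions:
 u(z) = C1*exp(-3*sqrt(42)*z/14) + C2*exp(3*sqrt(42)*z/14)


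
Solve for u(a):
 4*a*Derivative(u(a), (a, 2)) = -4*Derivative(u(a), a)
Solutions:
 u(a) = C1 + C2*log(a)


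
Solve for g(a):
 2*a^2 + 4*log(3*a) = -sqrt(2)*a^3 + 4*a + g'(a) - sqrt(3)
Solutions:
 g(a) = C1 + sqrt(2)*a^4/4 + 2*a^3/3 - 2*a^2 + 4*a*log(a) - 4*a + sqrt(3)*a + a*log(81)


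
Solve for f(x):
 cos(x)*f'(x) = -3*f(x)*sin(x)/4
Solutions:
 f(x) = C1*cos(x)^(3/4)


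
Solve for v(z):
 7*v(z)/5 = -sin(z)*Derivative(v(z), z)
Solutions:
 v(z) = C1*(cos(z) + 1)^(7/10)/(cos(z) - 1)^(7/10)


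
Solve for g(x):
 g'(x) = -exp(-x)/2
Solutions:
 g(x) = C1 + exp(-x)/2


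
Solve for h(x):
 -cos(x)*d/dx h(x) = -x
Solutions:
 h(x) = C1 + Integral(x/cos(x), x)


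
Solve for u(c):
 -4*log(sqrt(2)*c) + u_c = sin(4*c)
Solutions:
 u(c) = C1 + 4*c*log(c) - 4*c + 2*c*log(2) - cos(4*c)/4


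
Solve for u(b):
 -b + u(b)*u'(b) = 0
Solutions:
 u(b) = -sqrt(C1 + b^2)
 u(b) = sqrt(C1 + b^2)


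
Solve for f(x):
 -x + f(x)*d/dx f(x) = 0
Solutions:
 f(x) = -sqrt(C1 + x^2)
 f(x) = sqrt(C1 + x^2)


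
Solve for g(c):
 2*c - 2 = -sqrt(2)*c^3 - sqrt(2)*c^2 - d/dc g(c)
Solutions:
 g(c) = C1 - sqrt(2)*c^4/4 - sqrt(2)*c^3/3 - c^2 + 2*c


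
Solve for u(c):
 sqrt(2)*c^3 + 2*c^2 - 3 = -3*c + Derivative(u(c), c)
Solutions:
 u(c) = C1 + sqrt(2)*c^4/4 + 2*c^3/3 + 3*c^2/2 - 3*c


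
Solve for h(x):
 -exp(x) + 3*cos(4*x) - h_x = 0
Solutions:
 h(x) = C1 - exp(x) + 3*sin(4*x)/4


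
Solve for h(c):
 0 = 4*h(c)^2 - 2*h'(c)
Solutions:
 h(c) = -1/(C1 + 2*c)


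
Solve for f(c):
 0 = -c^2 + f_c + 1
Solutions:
 f(c) = C1 + c^3/3 - c


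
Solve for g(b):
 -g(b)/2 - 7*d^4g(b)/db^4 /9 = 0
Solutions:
 g(b) = (C1*sin(2^(1/4)*sqrt(3)*7^(3/4)*b/14) + C2*cos(2^(1/4)*sqrt(3)*7^(3/4)*b/14))*exp(-2^(1/4)*sqrt(3)*7^(3/4)*b/14) + (C3*sin(2^(1/4)*sqrt(3)*7^(3/4)*b/14) + C4*cos(2^(1/4)*sqrt(3)*7^(3/4)*b/14))*exp(2^(1/4)*sqrt(3)*7^(3/4)*b/14)


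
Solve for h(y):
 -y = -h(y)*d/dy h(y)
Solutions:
 h(y) = -sqrt(C1 + y^2)
 h(y) = sqrt(C1 + y^2)


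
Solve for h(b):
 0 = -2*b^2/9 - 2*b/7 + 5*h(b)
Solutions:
 h(b) = 2*b*(7*b + 9)/315


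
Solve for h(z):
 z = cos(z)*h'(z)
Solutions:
 h(z) = C1 + Integral(z/cos(z), z)


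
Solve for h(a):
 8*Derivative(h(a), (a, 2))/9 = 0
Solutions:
 h(a) = C1 + C2*a


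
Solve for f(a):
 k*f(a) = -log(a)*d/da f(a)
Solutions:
 f(a) = C1*exp(-k*li(a))


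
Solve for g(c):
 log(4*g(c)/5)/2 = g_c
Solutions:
 -2*Integral(1/(log(_y) - log(5) + 2*log(2)), (_y, g(c))) = C1 - c


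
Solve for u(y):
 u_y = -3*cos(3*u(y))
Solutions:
 u(y) = -asin((C1 + exp(18*y))/(C1 - exp(18*y)))/3 + pi/3
 u(y) = asin((C1 + exp(18*y))/(C1 - exp(18*y)))/3


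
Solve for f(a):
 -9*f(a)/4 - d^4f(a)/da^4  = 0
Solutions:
 f(a) = (C1*sin(sqrt(3)*a/2) + C2*cos(sqrt(3)*a/2))*exp(-sqrt(3)*a/2) + (C3*sin(sqrt(3)*a/2) + C4*cos(sqrt(3)*a/2))*exp(sqrt(3)*a/2)


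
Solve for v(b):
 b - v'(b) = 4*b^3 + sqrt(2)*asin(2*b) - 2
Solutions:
 v(b) = C1 - b^4 + b^2/2 + 2*b - sqrt(2)*(b*asin(2*b) + sqrt(1 - 4*b^2)/2)


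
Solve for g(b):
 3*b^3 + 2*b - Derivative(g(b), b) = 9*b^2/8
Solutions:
 g(b) = C1 + 3*b^4/4 - 3*b^3/8 + b^2


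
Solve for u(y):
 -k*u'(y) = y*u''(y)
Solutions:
 u(y) = C1 + y^(1 - re(k))*(C2*sin(log(y)*Abs(im(k))) + C3*cos(log(y)*im(k)))


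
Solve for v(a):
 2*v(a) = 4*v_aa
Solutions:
 v(a) = C1*exp(-sqrt(2)*a/2) + C2*exp(sqrt(2)*a/2)


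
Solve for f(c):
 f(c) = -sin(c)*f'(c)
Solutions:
 f(c) = C1*sqrt(cos(c) + 1)/sqrt(cos(c) - 1)


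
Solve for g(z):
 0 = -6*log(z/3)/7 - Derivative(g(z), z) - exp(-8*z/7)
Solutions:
 g(z) = C1 - 6*z*log(z)/7 + 6*z*(1 + log(3))/7 + 7*exp(-8*z/7)/8


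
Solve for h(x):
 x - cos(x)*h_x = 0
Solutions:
 h(x) = C1 + Integral(x/cos(x), x)


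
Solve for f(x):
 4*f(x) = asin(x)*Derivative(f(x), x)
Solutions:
 f(x) = C1*exp(4*Integral(1/asin(x), x))


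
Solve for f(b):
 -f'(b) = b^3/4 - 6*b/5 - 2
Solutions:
 f(b) = C1 - b^4/16 + 3*b^2/5 + 2*b


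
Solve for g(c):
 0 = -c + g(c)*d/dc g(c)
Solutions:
 g(c) = -sqrt(C1 + c^2)
 g(c) = sqrt(C1 + c^2)


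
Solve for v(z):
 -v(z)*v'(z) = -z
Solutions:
 v(z) = -sqrt(C1 + z^2)
 v(z) = sqrt(C1 + z^2)


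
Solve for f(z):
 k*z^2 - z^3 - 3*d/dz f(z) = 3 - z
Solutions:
 f(z) = C1 + k*z^3/9 - z^4/12 + z^2/6 - z


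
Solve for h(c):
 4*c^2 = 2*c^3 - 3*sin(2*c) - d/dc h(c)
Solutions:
 h(c) = C1 + c^4/2 - 4*c^3/3 + 3*cos(2*c)/2


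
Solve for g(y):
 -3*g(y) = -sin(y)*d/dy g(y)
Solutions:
 g(y) = C1*(cos(y) - 1)^(3/2)/(cos(y) + 1)^(3/2)


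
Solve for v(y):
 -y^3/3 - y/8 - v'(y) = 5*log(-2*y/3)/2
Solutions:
 v(y) = C1 - y^4/12 - y^2/16 - 5*y*log(-y)/2 + 5*y*(-log(2) + 1 + log(3))/2


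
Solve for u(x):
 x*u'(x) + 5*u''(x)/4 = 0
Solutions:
 u(x) = C1 + C2*erf(sqrt(10)*x/5)


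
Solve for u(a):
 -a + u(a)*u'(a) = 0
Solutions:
 u(a) = -sqrt(C1 + a^2)
 u(a) = sqrt(C1 + a^2)


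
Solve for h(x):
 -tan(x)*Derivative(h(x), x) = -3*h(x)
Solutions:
 h(x) = C1*sin(x)^3


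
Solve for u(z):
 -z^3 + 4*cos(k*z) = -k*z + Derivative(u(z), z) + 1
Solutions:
 u(z) = C1 + k*z^2/2 - z^4/4 - z + 4*sin(k*z)/k


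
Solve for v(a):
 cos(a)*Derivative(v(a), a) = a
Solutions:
 v(a) = C1 + Integral(a/cos(a), a)


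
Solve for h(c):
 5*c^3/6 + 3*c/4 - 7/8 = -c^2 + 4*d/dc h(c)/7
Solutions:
 h(c) = C1 + 35*c^4/96 + 7*c^3/12 + 21*c^2/32 - 49*c/32


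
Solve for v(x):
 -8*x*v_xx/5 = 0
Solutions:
 v(x) = C1 + C2*x


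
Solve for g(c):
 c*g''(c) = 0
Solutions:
 g(c) = C1 + C2*c


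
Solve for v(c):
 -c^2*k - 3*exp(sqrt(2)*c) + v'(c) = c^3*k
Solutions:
 v(c) = C1 + c^4*k/4 + c^3*k/3 + 3*sqrt(2)*exp(sqrt(2)*c)/2


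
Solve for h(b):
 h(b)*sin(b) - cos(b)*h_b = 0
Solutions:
 h(b) = C1/cos(b)


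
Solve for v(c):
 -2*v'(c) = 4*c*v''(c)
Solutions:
 v(c) = C1 + C2*sqrt(c)


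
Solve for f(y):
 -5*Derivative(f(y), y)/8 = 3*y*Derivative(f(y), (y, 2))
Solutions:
 f(y) = C1 + C2*y^(19/24)


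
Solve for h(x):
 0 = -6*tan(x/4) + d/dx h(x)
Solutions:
 h(x) = C1 - 24*log(cos(x/4))


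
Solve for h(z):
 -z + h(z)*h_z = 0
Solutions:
 h(z) = -sqrt(C1 + z^2)
 h(z) = sqrt(C1 + z^2)


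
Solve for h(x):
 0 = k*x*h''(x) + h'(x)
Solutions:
 h(x) = C1 + x^(((re(k) - 1)*re(k) + im(k)^2)/(re(k)^2 + im(k)^2))*(C2*sin(log(x)*Abs(im(k))/(re(k)^2 + im(k)^2)) + C3*cos(log(x)*im(k)/(re(k)^2 + im(k)^2)))


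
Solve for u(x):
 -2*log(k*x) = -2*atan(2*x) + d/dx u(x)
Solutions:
 u(x) = C1 - 2*x*log(k*x) + 2*x*atan(2*x) + 2*x - log(4*x^2 + 1)/2


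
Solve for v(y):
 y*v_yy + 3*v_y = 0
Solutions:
 v(y) = C1 + C2/y^2


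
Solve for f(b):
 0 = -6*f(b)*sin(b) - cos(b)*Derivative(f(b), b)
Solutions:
 f(b) = C1*cos(b)^6


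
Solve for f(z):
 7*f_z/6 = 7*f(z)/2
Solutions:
 f(z) = C1*exp(3*z)


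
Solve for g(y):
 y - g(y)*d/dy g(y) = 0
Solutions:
 g(y) = -sqrt(C1 + y^2)
 g(y) = sqrt(C1 + y^2)


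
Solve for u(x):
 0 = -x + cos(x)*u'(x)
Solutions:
 u(x) = C1 + Integral(x/cos(x), x)


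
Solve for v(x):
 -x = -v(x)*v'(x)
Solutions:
 v(x) = -sqrt(C1 + x^2)
 v(x) = sqrt(C1 + x^2)


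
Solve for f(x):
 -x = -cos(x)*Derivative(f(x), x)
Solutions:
 f(x) = C1 + Integral(x/cos(x), x)


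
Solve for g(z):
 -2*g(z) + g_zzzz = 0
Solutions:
 g(z) = C1*exp(-2^(1/4)*z) + C2*exp(2^(1/4)*z) + C3*sin(2^(1/4)*z) + C4*cos(2^(1/4)*z)


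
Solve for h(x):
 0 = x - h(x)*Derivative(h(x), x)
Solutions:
 h(x) = -sqrt(C1 + x^2)
 h(x) = sqrt(C1 + x^2)


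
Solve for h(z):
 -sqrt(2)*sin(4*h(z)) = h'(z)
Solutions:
 h(z) = -acos((-C1 - exp(8*sqrt(2)*z))/(C1 - exp(8*sqrt(2)*z)))/4 + pi/2
 h(z) = acos((-C1 - exp(8*sqrt(2)*z))/(C1 - exp(8*sqrt(2)*z)))/4


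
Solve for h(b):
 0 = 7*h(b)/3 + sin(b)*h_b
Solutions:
 h(b) = C1*(cos(b) + 1)^(7/6)/(cos(b) - 1)^(7/6)


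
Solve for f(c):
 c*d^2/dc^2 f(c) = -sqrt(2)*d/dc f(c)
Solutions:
 f(c) = C1 + C2*c^(1 - sqrt(2))


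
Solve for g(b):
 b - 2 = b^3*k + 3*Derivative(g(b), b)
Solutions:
 g(b) = C1 - b^4*k/12 + b^2/6 - 2*b/3


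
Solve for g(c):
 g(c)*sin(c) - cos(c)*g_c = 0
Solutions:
 g(c) = C1/cos(c)


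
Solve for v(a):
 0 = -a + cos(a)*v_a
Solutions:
 v(a) = C1 + Integral(a/cos(a), a)


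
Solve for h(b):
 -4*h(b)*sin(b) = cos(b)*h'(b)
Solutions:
 h(b) = C1*cos(b)^4


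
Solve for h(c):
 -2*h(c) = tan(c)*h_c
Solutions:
 h(c) = C1/sin(c)^2


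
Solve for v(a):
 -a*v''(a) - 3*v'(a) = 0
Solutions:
 v(a) = C1 + C2/a^2


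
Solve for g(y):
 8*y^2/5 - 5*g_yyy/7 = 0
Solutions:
 g(y) = C1 + C2*y + C3*y^2 + 14*y^5/375


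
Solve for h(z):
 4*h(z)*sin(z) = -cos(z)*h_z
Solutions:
 h(z) = C1*cos(z)^4


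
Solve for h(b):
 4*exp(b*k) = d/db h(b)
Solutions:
 h(b) = C1 + 4*exp(b*k)/k


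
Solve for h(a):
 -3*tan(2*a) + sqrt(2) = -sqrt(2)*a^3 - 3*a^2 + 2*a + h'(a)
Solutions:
 h(a) = C1 + sqrt(2)*a^4/4 + a^3 - a^2 + sqrt(2)*a + 3*log(cos(2*a))/2


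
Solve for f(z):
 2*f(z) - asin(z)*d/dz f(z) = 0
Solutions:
 f(z) = C1*exp(2*Integral(1/asin(z), z))


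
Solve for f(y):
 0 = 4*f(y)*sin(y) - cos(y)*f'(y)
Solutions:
 f(y) = C1/cos(y)^4


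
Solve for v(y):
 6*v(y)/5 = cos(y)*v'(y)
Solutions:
 v(y) = C1*(sin(y) + 1)^(3/5)/(sin(y) - 1)^(3/5)


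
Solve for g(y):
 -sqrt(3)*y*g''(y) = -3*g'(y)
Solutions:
 g(y) = C1 + C2*y^(1 + sqrt(3))


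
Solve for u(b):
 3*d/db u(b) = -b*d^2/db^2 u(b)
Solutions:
 u(b) = C1 + C2/b^2


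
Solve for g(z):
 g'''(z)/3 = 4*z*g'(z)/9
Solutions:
 g(z) = C1 + Integral(C2*airyai(6^(2/3)*z/3) + C3*airybi(6^(2/3)*z/3), z)


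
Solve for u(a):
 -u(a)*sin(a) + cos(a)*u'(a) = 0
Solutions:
 u(a) = C1/cos(a)


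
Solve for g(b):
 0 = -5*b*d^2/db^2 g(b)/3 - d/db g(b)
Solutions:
 g(b) = C1 + C2*b^(2/5)


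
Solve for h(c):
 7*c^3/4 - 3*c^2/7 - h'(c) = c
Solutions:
 h(c) = C1 + 7*c^4/16 - c^3/7 - c^2/2


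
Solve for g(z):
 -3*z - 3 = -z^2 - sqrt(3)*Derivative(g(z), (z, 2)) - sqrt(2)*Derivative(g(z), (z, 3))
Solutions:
 g(z) = C1 + C2*z + C3*exp(-sqrt(6)*z/2) - sqrt(3)*z^4/36 + z^3*(2*sqrt(2) + 3*sqrt(3))/18 + z^2*(-9*sqrt(2) + 5*sqrt(3))/18


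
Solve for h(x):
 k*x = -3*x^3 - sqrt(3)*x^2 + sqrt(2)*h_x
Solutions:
 h(x) = C1 + sqrt(2)*k*x^2/4 + 3*sqrt(2)*x^4/8 + sqrt(6)*x^3/6


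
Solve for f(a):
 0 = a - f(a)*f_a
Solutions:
 f(a) = -sqrt(C1 + a^2)
 f(a) = sqrt(C1 + a^2)


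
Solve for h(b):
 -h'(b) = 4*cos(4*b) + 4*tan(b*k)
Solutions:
 h(b) = C1 - 4*Piecewise((-log(cos(b*k))/k, Ne(k, 0)), (0, True)) - sin(4*b)


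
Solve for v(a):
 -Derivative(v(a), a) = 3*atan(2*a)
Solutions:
 v(a) = C1 - 3*a*atan(2*a) + 3*log(4*a^2 + 1)/4


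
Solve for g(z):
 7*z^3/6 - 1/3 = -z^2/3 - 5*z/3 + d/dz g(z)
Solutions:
 g(z) = C1 + 7*z^4/24 + z^3/9 + 5*z^2/6 - z/3


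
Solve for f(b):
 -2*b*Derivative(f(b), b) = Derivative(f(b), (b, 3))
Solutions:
 f(b) = C1 + Integral(C2*airyai(-2^(1/3)*b) + C3*airybi(-2^(1/3)*b), b)


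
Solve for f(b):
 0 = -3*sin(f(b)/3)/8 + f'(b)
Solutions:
 -3*b/8 + 3*log(cos(f(b)/3) - 1)/2 - 3*log(cos(f(b)/3) + 1)/2 = C1


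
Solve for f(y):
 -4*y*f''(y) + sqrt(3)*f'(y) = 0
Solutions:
 f(y) = C1 + C2*y^(sqrt(3)/4 + 1)


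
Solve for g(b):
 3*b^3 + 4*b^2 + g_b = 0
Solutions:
 g(b) = C1 - 3*b^4/4 - 4*b^3/3


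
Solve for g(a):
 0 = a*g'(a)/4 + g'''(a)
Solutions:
 g(a) = C1 + Integral(C2*airyai(-2^(1/3)*a/2) + C3*airybi(-2^(1/3)*a/2), a)


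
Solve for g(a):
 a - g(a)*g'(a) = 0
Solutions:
 g(a) = -sqrt(C1 + a^2)
 g(a) = sqrt(C1 + a^2)


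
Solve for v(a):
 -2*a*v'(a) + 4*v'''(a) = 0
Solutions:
 v(a) = C1 + Integral(C2*airyai(2^(2/3)*a/2) + C3*airybi(2^(2/3)*a/2), a)


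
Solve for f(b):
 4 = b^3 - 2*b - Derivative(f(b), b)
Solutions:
 f(b) = C1 + b^4/4 - b^2 - 4*b


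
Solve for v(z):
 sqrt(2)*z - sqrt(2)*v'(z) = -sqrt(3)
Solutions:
 v(z) = C1 + z^2/2 + sqrt(6)*z/2


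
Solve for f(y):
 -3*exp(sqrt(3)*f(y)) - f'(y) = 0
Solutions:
 f(y) = sqrt(3)*(2*log(1/(C1 + 3*y)) - log(3))/6


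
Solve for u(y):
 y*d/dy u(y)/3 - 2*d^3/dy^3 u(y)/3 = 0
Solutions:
 u(y) = C1 + Integral(C2*airyai(2^(2/3)*y/2) + C3*airybi(2^(2/3)*y/2), y)


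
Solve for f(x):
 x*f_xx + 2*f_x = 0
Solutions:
 f(x) = C1 + C2/x


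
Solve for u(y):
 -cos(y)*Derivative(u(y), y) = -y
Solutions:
 u(y) = C1 + Integral(y/cos(y), y)


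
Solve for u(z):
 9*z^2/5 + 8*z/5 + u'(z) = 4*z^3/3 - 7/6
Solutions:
 u(z) = C1 + z^4/3 - 3*z^3/5 - 4*z^2/5 - 7*z/6


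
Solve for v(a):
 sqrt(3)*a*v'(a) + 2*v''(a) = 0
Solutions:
 v(a) = C1 + C2*erf(3^(1/4)*a/2)


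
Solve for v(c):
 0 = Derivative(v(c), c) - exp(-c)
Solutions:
 v(c) = C1 - exp(-c)


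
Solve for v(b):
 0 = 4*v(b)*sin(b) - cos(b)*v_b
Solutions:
 v(b) = C1/cos(b)^4


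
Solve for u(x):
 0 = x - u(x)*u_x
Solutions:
 u(x) = -sqrt(C1 + x^2)
 u(x) = sqrt(C1 + x^2)


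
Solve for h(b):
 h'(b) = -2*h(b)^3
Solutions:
 h(b) = -sqrt(2)*sqrt(-1/(C1 - 2*b))/2
 h(b) = sqrt(2)*sqrt(-1/(C1 - 2*b))/2


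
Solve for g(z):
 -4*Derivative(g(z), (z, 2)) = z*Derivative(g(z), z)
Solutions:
 g(z) = C1 + C2*erf(sqrt(2)*z/4)


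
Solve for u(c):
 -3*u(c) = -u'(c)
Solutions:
 u(c) = C1*exp(3*c)


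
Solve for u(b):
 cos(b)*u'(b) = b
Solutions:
 u(b) = C1 + Integral(b/cos(b), b)


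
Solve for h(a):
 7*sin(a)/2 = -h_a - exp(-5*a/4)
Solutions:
 h(a) = C1 + 7*cos(a)/2 + 4*exp(-5*a/4)/5


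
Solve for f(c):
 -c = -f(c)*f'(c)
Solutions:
 f(c) = -sqrt(C1 + c^2)
 f(c) = sqrt(C1 + c^2)


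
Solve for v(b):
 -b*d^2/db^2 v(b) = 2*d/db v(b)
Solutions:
 v(b) = C1 + C2/b


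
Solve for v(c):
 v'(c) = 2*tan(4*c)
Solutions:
 v(c) = C1 - log(cos(4*c))/2


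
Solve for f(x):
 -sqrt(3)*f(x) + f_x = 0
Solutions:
 f(x) = C1*exp(sqrt(3)*x)


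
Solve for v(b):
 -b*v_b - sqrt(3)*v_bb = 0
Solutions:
 v(b) = C1 + C2*erf(sqrt(2)*3^(3/4)*b/6)


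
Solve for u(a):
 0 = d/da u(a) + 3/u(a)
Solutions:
 u(a) = -sqrt(C1 - 6*a)
 u(a) = sqrt(C1 - 6*a)


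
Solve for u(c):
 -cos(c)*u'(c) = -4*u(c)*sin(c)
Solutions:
 u(c) = C1/cos(c)^4


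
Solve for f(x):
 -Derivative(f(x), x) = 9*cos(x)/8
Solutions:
 f(x) = C1 - 9*sin(x)/8


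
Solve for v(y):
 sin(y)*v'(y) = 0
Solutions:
 v(y) = C1


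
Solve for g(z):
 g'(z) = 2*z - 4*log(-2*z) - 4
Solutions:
 g(z) = C1 + z^2 - 4*z*log(-z) - 4*z*log(2)


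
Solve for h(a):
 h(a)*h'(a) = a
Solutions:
 h(a) = -sqrt(C1 + a^2)
 h(a) = sqrt(C1 + a^2)


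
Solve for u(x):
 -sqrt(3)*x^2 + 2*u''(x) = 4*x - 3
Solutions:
 u(x) = C1 + C2*x + sqrt(3)*x^4/24 + x^3/3 - 3*x^2/4


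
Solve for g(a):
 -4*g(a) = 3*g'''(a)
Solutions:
 g(a) = C3*exp(-6^(2/3)*a/3) + (C1*sin(2^(2/3)*3^(1/6)*a/2) + C2*cos(2^(2/3)*3^(1/6)*a/2))*exp(6^(2/3)*a/6)


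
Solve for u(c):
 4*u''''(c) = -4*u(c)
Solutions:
 u(c) = (C1*sin(sqrt(2)*c/2) + C2*cos(sqrt(2)*c/2))*exp(-sqrt(2)*c/2) + (C3*sin(sqrt(2)*c/2) + C4*cos(sqrt(2)*c/2))*exp(sqrt(2)*c/2)


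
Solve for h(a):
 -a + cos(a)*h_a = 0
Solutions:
 h(a) = C1 + Integral(a/cos(a), a)


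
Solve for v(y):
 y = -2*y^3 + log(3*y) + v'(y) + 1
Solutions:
 v(y) = C1 + y^4/2 + y^2/2 - y*log(y) - y*log(3)


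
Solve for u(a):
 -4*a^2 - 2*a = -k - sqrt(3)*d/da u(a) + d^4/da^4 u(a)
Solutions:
 u(a) = C1 + C4*exp(3^(1/6)*a) + 4*sqrt(3)*a^3/9 + sqrt(3)*a^2/3 - sqrt(3)*a*k/3 + (C2*sin(3^(2/3)*a/2) + C3*cos(3^(2/3)*a/2))*exp(-3^(1/6)*a/2)


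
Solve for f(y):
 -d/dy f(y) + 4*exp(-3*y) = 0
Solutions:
 f(y) = C1 - 4*exp(-3*y)/3


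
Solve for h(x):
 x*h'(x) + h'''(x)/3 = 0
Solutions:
 h(x) = C1 + Integral(C2*airyai(-3^(1/3)*x) + C3*airybi(-3^(1/3)*x), x)


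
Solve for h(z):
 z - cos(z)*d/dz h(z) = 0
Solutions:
 h(z) = C1 + Integral(z/cos(z), z)


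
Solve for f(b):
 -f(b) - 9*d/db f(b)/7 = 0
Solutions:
 f(b) = C1*exp(-7*b/9)


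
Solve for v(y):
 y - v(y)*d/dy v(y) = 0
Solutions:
 v(y) = -sqrt(C1 + y^2)
 v(y) = sqrt(C1 + y^2)


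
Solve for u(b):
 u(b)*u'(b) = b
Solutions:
 u(b) = -sqrt(C1 + b^2)
 u(b) = sqrt(C1 + b^2)


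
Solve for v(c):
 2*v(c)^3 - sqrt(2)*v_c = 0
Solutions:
 v(c) = -sqrt(2)*sqrt(-1/(C1 + sqrt(2)*c))/2
 v(c) = sqrt(2)*sqrt(-1/(C1 + sqrt(2)*c))/2


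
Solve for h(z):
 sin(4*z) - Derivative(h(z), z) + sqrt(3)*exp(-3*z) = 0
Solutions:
 h(z) = C1 - cos(4*z)/4 - sqrt(3)*exp(-3*z)/3


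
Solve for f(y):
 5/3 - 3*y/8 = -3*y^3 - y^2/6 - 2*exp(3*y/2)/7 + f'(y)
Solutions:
 f(y) = C1 + 3*y^4/4 + y^3/18 - 3*y^2/16 + 5*y/3 + 4*exp(3*y/2)/21


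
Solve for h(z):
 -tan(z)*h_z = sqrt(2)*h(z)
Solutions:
 h(z) = C1/sin(z)^(sqrt(2))


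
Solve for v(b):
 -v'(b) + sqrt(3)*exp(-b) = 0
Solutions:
 v(b) = C1 - sqrt(3)*exp(-b)


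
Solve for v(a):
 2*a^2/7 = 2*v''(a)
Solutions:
 v(a) = C1 + C2*a + a^4/84


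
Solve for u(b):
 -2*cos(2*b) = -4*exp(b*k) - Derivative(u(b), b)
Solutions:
 u(b) = C1 + sin(2*b) - 4*exp(b*k)/k


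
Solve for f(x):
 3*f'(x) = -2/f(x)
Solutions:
 f(x) = -sqrt(C1 - 12*x)/3
 f(x) = sqrt(C1 - 12*x)/3


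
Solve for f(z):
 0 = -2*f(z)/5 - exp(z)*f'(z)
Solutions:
 f(z) = C1*exp(2*exp(-z)/5)


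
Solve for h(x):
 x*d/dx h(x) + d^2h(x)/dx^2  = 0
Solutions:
 h(x) = C1 + C2*erf(sqrt(2)*x/2)


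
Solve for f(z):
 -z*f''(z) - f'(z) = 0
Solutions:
 f(z) = C1 + C2*log(z)


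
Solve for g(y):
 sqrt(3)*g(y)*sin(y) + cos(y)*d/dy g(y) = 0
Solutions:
 g(y) = C1*cos(y)^(sqrt(3))


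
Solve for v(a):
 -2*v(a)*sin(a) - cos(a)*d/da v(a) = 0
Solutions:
 v(a) = C1*cos(a)^2


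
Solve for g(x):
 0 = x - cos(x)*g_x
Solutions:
 g(x) = C1 + Integral(x/cos(x), x)


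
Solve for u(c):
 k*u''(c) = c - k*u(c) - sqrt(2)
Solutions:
 u(c) = C1*exp(-I*c) + C2*exp(I*c) + c/k - sqrt(2)/k


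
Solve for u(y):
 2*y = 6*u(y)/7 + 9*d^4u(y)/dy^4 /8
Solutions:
 u(y) = 7*y/3 + (C1*sin(sqrt(2)*21^(3/4)*y/21) + C2*cos(sqrt(2)*21^(3/4)*y/21))*exp(-sqrt(2)*21^(3/4)*y/21) + (C3*sin(sqrt(2)*21^(3/4)*y/21) + C4*cos(sqrt(2)*21^(3/4)*y/21))*exp(sqrt(2)*21^(3/4)*y/21)


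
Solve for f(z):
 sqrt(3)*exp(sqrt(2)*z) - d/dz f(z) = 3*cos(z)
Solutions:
 f(z) = C1 + sqrt(6)*exp(sqrt(2)*z)/2 - 3*sin(z)


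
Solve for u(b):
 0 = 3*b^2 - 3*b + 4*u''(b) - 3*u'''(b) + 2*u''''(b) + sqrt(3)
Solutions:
 u(b) = C1 + C2*b - b^4/16 - b^3/16 + b^2*(15 - 8*sqrt(3))/64 + (C3*sin(sqrt(23)*b/4) + C4*cos(sqrt(23)*b/4))*exp(3*b/4)


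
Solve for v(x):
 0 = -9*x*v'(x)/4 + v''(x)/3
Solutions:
 v(x) = C1 + C2*erfi(3*sqrt(6)*x/4)


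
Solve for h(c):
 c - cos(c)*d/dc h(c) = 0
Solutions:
 h(c) = C1 + Integral(c/cos(c), c)


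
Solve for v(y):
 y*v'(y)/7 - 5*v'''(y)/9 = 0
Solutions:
 v(y) = C1 + Integral(C2*airyai(105^(2/3)*y/35) + C3*airybi(105^(2/3)*y/35), y)


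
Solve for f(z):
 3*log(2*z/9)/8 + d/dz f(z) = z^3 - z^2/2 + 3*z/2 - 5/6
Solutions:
 f(z) = C1 + z^4/4 - z^3/6 + 3*z^2/4 - 3*z*log(z)/8 - 11*z/24 - 3*z*log(2)/8 + 3*z*log(3)/4


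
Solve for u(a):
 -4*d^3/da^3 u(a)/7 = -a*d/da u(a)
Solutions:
 u(a) = C1 + Integral(C2*airyai(14^(1/3)*a/2) + C3*airybi(14^(1/3)*a/2), a)


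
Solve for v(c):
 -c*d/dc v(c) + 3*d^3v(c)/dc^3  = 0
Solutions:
 v(c) = C1 + Integral(C2*airyai(3^(2/3)*c/3) + C3*airybi(3^(2/3)*c/3), c)


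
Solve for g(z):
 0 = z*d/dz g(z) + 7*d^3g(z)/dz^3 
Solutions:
 g(z) = C1 + Integral(C2*airyai(-7^(2/3)*z/7) + C3*airybi(-7^(2/3)*z/7), z)


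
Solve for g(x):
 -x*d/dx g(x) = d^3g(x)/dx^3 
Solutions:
 g(x) = C1 + Integral(C2*airyai(-x) + C3*airybi(-x), x)


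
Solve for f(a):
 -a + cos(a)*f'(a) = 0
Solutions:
 f(a) = C1 + Integral(a/cos(a), a)


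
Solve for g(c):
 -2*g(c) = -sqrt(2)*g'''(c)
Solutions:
 g(c) = C3*exp(2^(1/6)*c) + (C1*sin(2^(1/6)*sqrt(3)*c/2) + C2*cos(2^(1/6)*sqrt(3)*c/2))*exp(-2^(1/6)*c/2)


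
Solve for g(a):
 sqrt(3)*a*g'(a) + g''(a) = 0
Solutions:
 g(a) = C1 + C2*erf(sqrt(2)*3^(1/4)*a/2)


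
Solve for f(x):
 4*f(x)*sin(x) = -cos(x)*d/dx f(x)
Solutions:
 f(x) = C1*cos(x)^4


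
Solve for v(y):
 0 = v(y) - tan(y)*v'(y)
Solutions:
 v(y) = C1*sin(y)


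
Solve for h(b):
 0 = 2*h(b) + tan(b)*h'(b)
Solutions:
 h(b) = C1/sin(b)^2


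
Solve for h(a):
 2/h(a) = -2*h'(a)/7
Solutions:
 h(a) = -sqrt(C1 - 14*a)
 h(a) = sqrt(C1 - 14*a)


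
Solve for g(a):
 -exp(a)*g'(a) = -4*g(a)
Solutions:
 g(a) = C1*exp(-4*exp(-a))


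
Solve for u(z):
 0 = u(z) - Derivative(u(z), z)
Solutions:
 u(z) = C1*exp(z)


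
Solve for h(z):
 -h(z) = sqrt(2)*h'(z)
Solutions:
 h(z) = C1*exp(-sqrt(2)*z/2)


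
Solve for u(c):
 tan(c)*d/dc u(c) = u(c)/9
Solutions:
 u(c) = C1*sin(c)^(1/9)


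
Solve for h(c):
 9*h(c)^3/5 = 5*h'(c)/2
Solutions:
 h(c) = -5*sqrt(2)*sqrt(-1/(C1 + 18*c))/2
 h(c) = 5*sqrt(2)*sqrt(-1/(C1 + 18*c))/2


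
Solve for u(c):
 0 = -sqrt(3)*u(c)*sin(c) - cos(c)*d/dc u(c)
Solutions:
 u(c) = C1*cos(c)^(sqrt(3))


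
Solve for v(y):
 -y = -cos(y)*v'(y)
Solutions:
 v(y) = C1 + Integral(y/cos(y), y)


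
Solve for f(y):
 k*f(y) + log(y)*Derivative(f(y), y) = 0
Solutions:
 f(y) = C1*exp(-k*li(y))


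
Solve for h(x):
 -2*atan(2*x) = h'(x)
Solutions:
 h(x) = C1 - 2*x*atan(2*x) + log(4*x^2 + 1)/2


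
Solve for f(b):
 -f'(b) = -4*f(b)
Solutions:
 f(b) = C1*exp(4*b)


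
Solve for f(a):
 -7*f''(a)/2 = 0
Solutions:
 f(a) = C1 + C2*a


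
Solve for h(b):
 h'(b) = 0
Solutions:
 h(b) = C1


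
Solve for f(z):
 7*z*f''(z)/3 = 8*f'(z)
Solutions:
 f(z) = C1 + C2*z^(31/7)


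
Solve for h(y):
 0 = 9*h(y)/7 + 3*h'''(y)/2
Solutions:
 h(y) = C3*exp(-6^(1/3)*7^(2/3)*y/7) + (C1*sin(2^(1/3)*3^(5/6)*7^(2/3)*y/14) + C2*cos(2^(1/3)*3^(5/6)*7^(2/3)*y/14))*exp(6^(1/3)*7^(2/3)*y/14)


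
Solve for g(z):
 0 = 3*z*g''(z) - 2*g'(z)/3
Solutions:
 g(z) = C1 + C2*z^(11/9)


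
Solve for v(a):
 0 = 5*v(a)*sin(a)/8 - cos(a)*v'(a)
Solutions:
 v(a) = C1/cos(a)^(5/8)


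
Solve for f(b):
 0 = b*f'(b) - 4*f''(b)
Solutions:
 f(b) = C1 + C2*erfi(sqrt(2)*b/4)


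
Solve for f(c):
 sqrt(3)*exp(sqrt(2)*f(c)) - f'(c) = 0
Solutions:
 f(c) = sqrt(2)*(2*log(-1/(C1 + sqrt(3)*c)) - log(2))/4


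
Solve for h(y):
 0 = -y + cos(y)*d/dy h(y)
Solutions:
 h(y) = C1 + Integral(y/cos(y), y)


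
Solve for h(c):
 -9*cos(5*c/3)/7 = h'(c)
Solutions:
 h(c) = C1 - 27*sin(5*c/3)/35


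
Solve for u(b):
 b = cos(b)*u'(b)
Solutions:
 u(b) = C1 + Integral(b/cos(b), b)


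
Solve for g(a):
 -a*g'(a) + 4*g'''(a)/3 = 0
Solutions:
 g(a) = C1 + Integral(C2*airyai(6^(1/3)*a/2) + C3*airybi(6^(1/3)*a/2), a)


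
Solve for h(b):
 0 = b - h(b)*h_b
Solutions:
 h(b) = -sqrt(C1 + b^2)
 h(b) = sqrt(C1 + b^2)


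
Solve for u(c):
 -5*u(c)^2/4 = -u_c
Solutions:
 u(c) = -4/(C1 + 5*c)


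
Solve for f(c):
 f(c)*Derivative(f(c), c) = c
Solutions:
 f(c) = -sqrt(C1 + c^2)
 f(c) = sqrt(C1 + c^2)


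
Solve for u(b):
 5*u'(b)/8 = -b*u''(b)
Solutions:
 u(b) = C1 + C2*b^(3/8)


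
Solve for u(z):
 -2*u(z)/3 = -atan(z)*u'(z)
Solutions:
 u(z) = C1*exp(2*Integral(1/atan(z), z)/3)


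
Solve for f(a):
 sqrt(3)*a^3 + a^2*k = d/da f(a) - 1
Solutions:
 f(a) = C1 + sqrt(3)*a^4/4 + a^3*k/3 + a


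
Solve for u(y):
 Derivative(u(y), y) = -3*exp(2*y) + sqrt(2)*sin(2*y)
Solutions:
 u(y) = C1 - 3*exp(2*y)/2 - sqrt(2)*cos(2*y)/2


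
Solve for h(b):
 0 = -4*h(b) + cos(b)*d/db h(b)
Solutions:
 h(b) = C1*(sin(b)^2 + 2*sin(b) + 1)/(sin(b)^2 - 2*sin(b) + 1)


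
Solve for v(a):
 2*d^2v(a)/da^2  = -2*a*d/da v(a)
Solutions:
 v(a) = C1 + C2*erf(sqrt(2)*a/2)


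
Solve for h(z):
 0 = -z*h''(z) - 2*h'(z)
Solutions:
 h(z) = C1 + C2/z


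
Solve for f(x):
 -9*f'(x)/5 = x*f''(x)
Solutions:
 f(x) = C1 + C2/x^(4/5)


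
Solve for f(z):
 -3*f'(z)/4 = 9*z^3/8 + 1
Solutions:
 f(z) = C1 - 3*z^4/8 - 4*z/3


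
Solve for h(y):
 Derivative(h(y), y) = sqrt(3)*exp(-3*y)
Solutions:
 h(y) = C1 - sqrt(3)*exp(-3*y)/3


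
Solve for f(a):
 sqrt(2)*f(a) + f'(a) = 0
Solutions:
 f(a) = C1*exp(-sqrt(2)*a)


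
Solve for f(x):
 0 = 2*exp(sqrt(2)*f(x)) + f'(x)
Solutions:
 f(x) = sqrt(2)*(2*log(1/(C1 + 2*x)) - log(2))/4


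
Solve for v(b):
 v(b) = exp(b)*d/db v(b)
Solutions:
 v(b) = C1*exp(-exp(-b))


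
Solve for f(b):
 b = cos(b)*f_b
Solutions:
 f(b) = C1 + Integral(b/cos(b), b)


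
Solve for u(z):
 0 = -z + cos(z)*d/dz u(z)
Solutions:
 u(z) = C1 + Integral(z/cos(z), z)


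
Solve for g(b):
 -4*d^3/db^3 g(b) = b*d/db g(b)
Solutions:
 g(b) = C1 + Integral(C2*airyai(-2^(1/3)*b/2) + C3*airybi(-2^(1/3)*b/2), b)


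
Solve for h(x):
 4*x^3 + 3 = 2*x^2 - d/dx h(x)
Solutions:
 h(x) = C1 - x^4 + 2*x^3/3 - 3*x


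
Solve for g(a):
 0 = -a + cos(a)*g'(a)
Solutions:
 g(a) = C1 + Integral(a/cos(a), a)


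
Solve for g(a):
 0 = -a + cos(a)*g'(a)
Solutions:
 g(a) = C1 + Integral(a/cos(a), a)


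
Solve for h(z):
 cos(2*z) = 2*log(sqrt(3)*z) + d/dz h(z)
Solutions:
 h(z) = C1 - 2*z*log(z) - z*log(3) + 2*z + sin(2*z)/2


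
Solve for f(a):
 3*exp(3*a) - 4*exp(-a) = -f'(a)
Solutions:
 f(a) = C1 - exp(3*a) - 4*exp(-a)


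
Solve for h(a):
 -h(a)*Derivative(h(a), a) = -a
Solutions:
 h(a) = -sqrt(C1 + a^2)
 h(a) = sqrt(C1 + a^2)


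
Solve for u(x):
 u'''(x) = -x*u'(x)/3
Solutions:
 u(x) = C1 + Integral(C2*airyai(-3^(2/3)*x/3) + C3*airybi(-3^(2/3)*x/3), x)


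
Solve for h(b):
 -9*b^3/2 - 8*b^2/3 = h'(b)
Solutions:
 h(b) = C1 - 9*b^4/8 - 8*b^3/9


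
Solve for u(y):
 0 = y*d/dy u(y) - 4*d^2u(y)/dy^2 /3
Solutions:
 u(y) = C1 + C2*erfi(sqrt(6)*y/4)


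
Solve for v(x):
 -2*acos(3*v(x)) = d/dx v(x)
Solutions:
 Integral(1/acos(3*_y), (_y, v(x))) = C1 - 2*x


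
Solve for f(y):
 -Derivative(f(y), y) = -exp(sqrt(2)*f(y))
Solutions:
 f(y) = sqrt(2)*(2*log(-1/(C1 + y)) - log(2))/4


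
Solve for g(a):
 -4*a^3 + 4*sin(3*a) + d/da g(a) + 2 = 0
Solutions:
 g(a) = C1 + a^4 - 2*a + 4*cos(3*a)/3


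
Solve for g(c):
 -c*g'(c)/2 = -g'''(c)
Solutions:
 g(c) = C1 + Integral(C2*airyai(2^(2/3)*c/2) + C3*airybi(2^(2/3)*c/2), c)


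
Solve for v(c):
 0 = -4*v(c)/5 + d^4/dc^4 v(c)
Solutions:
 v(c) = C1*exp(-sqrt(2)*5^(3/4)*c/5) + C2*exp(sqrt(2)*5^(3/4)*c/5) + C3*sin(sqrt(2)*5^(3/4)*c/5) + C4*cos(sqrt(2)*5^(3/4)*c/5)
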